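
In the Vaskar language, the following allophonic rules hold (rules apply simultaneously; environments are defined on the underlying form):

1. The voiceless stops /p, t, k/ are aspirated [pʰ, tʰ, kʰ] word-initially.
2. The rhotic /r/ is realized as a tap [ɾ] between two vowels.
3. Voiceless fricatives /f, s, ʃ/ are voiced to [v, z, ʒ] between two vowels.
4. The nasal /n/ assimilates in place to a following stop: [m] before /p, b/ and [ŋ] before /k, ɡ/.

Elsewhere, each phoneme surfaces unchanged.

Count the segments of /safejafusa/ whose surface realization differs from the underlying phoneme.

3

Segments that undergo a rule: /f/ → [v] (rule 3); /f/ → [v] (rule 3); /s/ → [z] (rule 3).
All other segments surface unchanged.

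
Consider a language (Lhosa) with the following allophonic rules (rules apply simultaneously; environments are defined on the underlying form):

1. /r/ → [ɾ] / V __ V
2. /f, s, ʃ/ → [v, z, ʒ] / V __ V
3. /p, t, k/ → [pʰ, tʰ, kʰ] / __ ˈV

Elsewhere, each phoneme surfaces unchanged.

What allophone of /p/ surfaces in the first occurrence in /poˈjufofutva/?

[p]

/p/ (word-initial) fails the environment for rule 3, so it stays [p].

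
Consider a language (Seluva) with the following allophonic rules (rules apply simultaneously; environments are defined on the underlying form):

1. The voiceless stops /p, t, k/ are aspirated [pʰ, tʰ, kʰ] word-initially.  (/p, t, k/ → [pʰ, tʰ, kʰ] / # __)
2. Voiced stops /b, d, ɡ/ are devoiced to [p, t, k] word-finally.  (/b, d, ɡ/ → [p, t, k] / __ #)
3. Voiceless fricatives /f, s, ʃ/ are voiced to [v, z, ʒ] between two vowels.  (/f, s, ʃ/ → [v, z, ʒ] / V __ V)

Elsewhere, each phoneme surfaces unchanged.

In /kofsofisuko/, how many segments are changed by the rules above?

Segments that undergo a rule: /k/ → [kʰ] (rule 1); /f/ → [v] (rule 3); /s/ → [z] (rule 3).
All other segments surface unchanged.

3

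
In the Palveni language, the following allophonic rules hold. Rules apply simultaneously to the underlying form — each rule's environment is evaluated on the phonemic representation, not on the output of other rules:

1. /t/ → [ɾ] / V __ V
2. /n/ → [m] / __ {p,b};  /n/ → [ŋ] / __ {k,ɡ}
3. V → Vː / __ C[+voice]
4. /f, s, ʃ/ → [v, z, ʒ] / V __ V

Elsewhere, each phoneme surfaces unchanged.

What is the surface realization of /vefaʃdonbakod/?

[vevaʃdoːmbakoːd]

/e/ (between /v/ and /f/): rule 3 targets it, but not before a voiced consonant → unchanged [e].
Rule 4 applies to /f/ (between /e/ and /a/: between two vowels) → [v].
/a/ — between /f/ and /ʃ/; rule 3 does not apply here → [a].
/ʃ/ (between /a/ and /d/) is in the target of rule 4 but the environment (between two vowels) is not met → [ʃ].
/o/ (between /d/ and /n/): before a voiced consonant, so rule 3 applies → [oː].
/n/ (between /o/ and /b/) occurs before a labial or velar stop → [m] by rule 2.
/a/ (between /b/ and /k/) is in the target of rule 3 but the environment (before a voiced consonant) is not met → [a].
/o/ — between /k/ and /d/, before a voiced consonant — surfaces as [oː] (rule 3).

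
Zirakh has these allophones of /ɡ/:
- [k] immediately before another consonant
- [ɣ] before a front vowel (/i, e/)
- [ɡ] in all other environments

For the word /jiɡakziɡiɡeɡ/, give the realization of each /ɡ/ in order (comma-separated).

Occurrence 1 (position 3): no conditioning environment matches → elsewhere allophone [ɡ].
Occurrence 2 (position 8): before a front vowel (/i, e/) → [ɣ].
Occurrence 3 (position 10): before a front vowel (/i, e/) → [ɣ].
Occurrence 4 (position 12): no conditioning environment matches → elsewhere allophone [ɡ].

[ɡ], [ɣ], [ɣ], [ɡ]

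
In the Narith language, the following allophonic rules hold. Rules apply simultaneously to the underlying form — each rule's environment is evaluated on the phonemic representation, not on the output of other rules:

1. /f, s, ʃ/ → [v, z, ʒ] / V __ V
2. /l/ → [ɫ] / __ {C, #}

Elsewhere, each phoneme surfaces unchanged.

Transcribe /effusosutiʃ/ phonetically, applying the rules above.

/e/ (word-initial) is unaffected → [e].
/f/ (between /e/ and /f/) is in the target of rule 1 but the environment (between two vowels) is not met → [f].
/f/ (between /f/ and /u/) fails the environment for rule 1, so it stays [f].
/u/ — not in any rule's target class → [u].
/s/ meets the environment for rule 1 (between two vowels) → [z].
/o/ (between /s/ and /s/) is unaffected → [o].
/s/ — between /o/ and /u/, between two vowels — surfaces as [z] (rule 1).
/u/ (between /s/ and /t/): no rule targets it → [u].
/t/ (between /u/ and /i/) is unaffected → [t].
/i/ stays [i].
/ʃ/ (word-final) is in the target of rule 1 but the environment (between two vowels) is not met → [ʃ].

[effuzozutiʃ]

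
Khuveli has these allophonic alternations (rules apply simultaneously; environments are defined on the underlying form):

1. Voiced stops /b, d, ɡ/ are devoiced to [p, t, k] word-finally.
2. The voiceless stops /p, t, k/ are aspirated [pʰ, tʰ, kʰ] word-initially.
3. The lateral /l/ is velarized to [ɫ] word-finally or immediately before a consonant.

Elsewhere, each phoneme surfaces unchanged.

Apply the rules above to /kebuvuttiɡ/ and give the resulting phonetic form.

[kʰebuvuttik]

Rule 2 applies to /k/ (word-initial: word-initially) → [kʰ].
/e/ stays [e].
/b/ (between /e/ and /u/) is in the target of rule 1 but the environment (word-finally) is not met → [b].
/u/ stays [u].
/v/ (between /u/ and /u/) is unaffected → [v].
/u/ (between /v/ and /t/) is unaffected → [u].
/t/ (between /u/ and /t/) is in the target of rule 2 but the environment (word-initially) is not met → [t].
/t/ (between /t/ and /i/): rule 2 targets it, but not word-initially → unchanged [t].
/i/ — not in any rule's target class → [i].
Rule 1 applies to /ɡ/ (word-final: word-finally) → [k].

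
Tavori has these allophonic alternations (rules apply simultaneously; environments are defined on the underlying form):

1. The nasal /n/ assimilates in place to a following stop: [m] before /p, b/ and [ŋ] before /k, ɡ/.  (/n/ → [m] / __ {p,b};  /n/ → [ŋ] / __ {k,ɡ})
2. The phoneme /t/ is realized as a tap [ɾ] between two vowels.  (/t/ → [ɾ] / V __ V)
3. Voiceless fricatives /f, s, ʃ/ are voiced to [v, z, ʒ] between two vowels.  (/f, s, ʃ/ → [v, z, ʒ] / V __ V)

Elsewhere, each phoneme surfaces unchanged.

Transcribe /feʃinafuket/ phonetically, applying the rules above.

/f/ — word-initial; rule 3 does not apply here → [f].
/e/ — not in any rule's target class → [e].
/ʃ/ (between /e/ and /i/): between two vowels, so rule 3 applies → [ʒ].
/i/ (between /ʃ/ and /n/): no rule targets it → [i].
/n/ (between /i/ and /a/) is in the target of rule 1 but the environment (before a labial or velar stop) is not met → [n].
/a/ (between /n/ and /f/): no rule targets it → [a].
/f/ meets the environment for rule 3 (between two vowels) → [v].
/u/ — not in any rule's target class → [u].
/k/ (between /u/ and /e/) is unaffected → [k].
/e/ (between /k/ and /t/) is unaffected → [e].
/t/ — word-final; rule 2 does not apply here → [t].

[feʒinavuket]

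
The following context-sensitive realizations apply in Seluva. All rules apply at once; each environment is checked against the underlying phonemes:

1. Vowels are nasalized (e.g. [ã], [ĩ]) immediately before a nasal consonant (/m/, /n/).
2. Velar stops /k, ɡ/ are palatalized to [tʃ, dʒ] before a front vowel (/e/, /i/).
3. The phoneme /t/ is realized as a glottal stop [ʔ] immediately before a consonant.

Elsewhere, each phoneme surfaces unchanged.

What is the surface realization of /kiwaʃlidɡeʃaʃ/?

[tʃiwaʃliddʒeʃaʃ]

Rule 2 applies to /k/ (word-initial: before a front vowel) → [tʃ].
/i/ (between /k/ and /w/) fails the environment for rule 1, so it stays [i].
/w/ (between /i/ and /a/) is unaffected → [w].
/a/ — between /w/ and /ʃ/; rule 1 does not apply here → [a].
/ʃ/ (between /a/ and /l/) is unaffected → [ʃ].
/l/ — not in any rule's target class → [l].
/i/ (between /l/ and /d/): rule 1 targets it, but not before a nasal consonant → unchanged [i].
/d/ stays [d].
/ɡ/ (between /d/ and /e/) occurs before a front vowel → [dʒ] by rule 2.
/e/ — between /ɡ/ and /ʃ/; rule 1 does not apply here → [e].
/ʃ/ — not in any rule's target class → [ʃ].
/a/ (between /ʃ/ and /ʃ/) is in the target of rule 1 but the environment (before a nasal consonant) is not met → [a].
/ʃ/ (word-final) is unaffected → [ʃ].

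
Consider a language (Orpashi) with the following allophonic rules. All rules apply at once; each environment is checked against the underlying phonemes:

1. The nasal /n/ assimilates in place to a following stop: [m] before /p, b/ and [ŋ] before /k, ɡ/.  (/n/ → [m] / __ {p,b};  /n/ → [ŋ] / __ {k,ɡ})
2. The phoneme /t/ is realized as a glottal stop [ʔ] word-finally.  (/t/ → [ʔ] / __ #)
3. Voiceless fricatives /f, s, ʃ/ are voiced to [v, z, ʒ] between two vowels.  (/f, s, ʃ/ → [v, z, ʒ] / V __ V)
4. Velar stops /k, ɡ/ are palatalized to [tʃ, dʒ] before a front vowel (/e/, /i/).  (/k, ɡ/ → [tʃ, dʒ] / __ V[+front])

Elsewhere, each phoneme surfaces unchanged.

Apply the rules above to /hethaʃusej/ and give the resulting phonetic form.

[hethaʒuzej]

/h/ stays [h].
/e/ — not in any rule's target class → [e].
/t/ (between /e/ and /h/) fails the environment for rule 2, so it stays [t].
/h/ — not in any rule's target class → [h].
/a/ stays [a].
/ʃ/ — between /a/ and /u/, between two vowels — surfaces as [ʒ] (rule 3).
/u/ stays [u].
/s/ — between /u/ and /e/, between two vowels — surfaces as [z] (rule 3).
/e/ (between /s/ and /j/): no rule targets it → [e].
/j/ stays [j].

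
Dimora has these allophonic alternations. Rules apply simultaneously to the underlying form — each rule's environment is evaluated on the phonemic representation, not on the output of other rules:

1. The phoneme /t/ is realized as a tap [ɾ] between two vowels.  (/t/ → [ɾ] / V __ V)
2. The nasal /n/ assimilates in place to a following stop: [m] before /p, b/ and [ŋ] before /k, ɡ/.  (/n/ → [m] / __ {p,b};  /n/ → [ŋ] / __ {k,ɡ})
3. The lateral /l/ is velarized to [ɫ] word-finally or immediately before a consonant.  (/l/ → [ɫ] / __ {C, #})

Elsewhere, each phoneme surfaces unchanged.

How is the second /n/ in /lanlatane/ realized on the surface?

/n/ — between /a/ and /e/; rule 2 does not apply here → [n].

[n]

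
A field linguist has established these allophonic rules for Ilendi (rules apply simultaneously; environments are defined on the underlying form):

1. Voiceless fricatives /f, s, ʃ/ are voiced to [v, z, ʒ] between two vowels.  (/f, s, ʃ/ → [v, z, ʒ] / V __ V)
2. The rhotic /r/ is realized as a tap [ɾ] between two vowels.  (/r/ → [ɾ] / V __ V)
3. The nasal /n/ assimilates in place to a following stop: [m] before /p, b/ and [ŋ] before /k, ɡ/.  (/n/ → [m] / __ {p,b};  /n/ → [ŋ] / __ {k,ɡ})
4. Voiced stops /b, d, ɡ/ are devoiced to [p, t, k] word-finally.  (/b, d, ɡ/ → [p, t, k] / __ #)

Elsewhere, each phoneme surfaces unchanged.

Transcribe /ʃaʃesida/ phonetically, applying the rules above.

[ʃaʒezida]

/ʃ/ — word-initial; rule 1 does not apply here → [ʃ].
/a/ stays [a].
/ʃ/ (between /a/ and /e/): between two vowels, so rule 1 applies → [ʒ].
/e/ (between /ʃ/ and /s/) is unaffected → [e].
/s/ (between /e/ and /i/): between two vowels, so rule 1 applies → [z].
/i/ — not in any rule's target class → [i].
/d/ (between /i/ and /a/) is in the target of rule 4 but the environment (word-finally) is not met → [d].
/a/ — not in any rule's target class → [a].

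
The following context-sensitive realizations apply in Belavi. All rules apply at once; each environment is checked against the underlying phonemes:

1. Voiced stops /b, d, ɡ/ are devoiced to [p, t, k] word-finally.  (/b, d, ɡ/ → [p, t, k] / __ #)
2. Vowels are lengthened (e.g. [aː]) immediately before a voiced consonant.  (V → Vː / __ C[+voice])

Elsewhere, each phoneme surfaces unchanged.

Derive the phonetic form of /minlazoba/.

/m/ (word-initial): no rule targets it → [m].
/i/ — between /m/ and /n/, before a voiced consonant — surfaces as [iː] (rule 2).
/n/ (between /i/ and /l/): no rule targets it → [n].
/l/ stays [l].
/a/ (between /l/ and /z/) occurs before a voiced consonant → [aː] by rule 2.
/z/ (between /a/ and /o/) is unaffected → [z].
/o/ (between /z/ and /b/): before a voiced consonant, so rule 2 applies → [oː].
/b/ (between /o/ and /a/) fails the environment for rule 1, so it stays [b].
/a/ (word-final) is in the target of rule 2 but the environment (before a voiced consonant) is not met → [a].

[miːnlaːzoːba]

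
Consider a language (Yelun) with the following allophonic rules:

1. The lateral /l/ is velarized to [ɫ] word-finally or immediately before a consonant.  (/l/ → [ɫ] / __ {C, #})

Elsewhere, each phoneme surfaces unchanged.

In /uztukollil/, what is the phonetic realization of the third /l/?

[ɫ]

/l/ (word-final): word-finally or immediately before a consonant, so rule 1 applies → [ɫ].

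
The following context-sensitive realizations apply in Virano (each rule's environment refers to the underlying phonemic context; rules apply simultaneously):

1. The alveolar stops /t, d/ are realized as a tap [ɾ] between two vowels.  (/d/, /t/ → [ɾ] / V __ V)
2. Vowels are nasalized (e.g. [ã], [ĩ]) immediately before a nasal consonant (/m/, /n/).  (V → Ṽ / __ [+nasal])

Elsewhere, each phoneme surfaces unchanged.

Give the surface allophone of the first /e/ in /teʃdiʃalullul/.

[e]

/e/ (between /t/ and /ʃ/): rule 2 targets it, but not before a nasal consonant → unchanged [e].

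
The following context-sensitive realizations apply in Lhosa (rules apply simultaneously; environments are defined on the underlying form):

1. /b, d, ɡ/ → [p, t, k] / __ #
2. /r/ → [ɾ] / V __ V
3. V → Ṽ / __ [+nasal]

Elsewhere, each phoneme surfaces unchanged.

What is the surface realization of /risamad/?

/r/ (word-initial): rule 2 targets it, but not between two vowels → unchanged [r].
/i/ — between /r/ and /s/; rule 3 does not apply here → [i].
Rule 3 applies to /a/ (between /s/ and /m/: before a nasal consonant) → [ã].
/a/ (between /m/ and /d/) fails the environment for rule 3, so it stays [a].
/d/ (word-final): word-finally, so rule 1 applies → [t].

[risãmat]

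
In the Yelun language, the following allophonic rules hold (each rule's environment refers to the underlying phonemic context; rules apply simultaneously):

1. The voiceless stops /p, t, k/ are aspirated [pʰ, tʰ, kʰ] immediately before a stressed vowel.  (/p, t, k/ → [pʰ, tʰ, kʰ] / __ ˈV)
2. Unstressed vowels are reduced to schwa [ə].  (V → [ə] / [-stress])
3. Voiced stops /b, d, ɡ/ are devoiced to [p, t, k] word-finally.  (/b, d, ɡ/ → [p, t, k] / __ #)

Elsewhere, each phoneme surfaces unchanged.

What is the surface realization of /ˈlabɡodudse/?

[ˈlabɡədədsə]

/l/ (word-initial): no rule targets it → [l].
/a/ (between /l/ and /b/) fails the environment for rule 2, so it stays [a].
/b/ — between /a/ and /ɡ/; rule 3 does not apply here → [b].
/ɡ/ (between /b/ and /o/) fails the environment for rule 3, so it stays [ɡ].
/o/ (between /ɡ/ and /d/): in an unstressed syllable, so rule 2 applies → [ə].
/d/ (between /o/ and /u/): rule 3 targets it, but not word-finally → unchanged [d].
/u/ meets the environment for rule 2 (in an unstressed syllable) → [ə].
/d/ — between /u/ and /s/; rule 3 does not apply here → [d].
/s/ (between /d/ and /e/): no rule targets it → [s].
/e/ meets the environment for rule 2 (in an unstressed syllable) → [ə].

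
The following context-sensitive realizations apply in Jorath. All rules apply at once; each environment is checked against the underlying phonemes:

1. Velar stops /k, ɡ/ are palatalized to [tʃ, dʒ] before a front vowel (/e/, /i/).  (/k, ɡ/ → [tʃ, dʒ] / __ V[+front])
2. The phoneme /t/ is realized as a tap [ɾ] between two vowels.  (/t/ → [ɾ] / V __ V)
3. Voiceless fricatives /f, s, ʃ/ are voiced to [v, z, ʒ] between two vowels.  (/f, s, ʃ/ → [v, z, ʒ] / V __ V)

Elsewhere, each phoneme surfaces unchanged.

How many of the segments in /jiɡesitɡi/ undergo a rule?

3

Segments that undergo a rule: /ɡ/ → [dʒ] (rule 1); /s/ → [z] (rule 3); /ɡ/ → [dʒ] (rule 1).
All other segments surface unchanged.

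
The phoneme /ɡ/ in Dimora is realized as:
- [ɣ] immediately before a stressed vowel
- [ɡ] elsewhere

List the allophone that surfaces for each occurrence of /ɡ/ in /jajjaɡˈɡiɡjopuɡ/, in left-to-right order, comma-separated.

[ɡ], [ɣ], [ɡ], [ɡ]

Occurrence 1 (position 6): no conditioning environment matches → elsewhere allophone [ɡ].
Occurrence 2 (position 7): immediately before a stressed vowel → [ɣ].
Occurrence 3 (position 9): no conditioning environment matches → elsewhere allophone [ɡ].
Occurrence 4 (position 14): no conditioning environment matches → elsewhere allophone [ɡ].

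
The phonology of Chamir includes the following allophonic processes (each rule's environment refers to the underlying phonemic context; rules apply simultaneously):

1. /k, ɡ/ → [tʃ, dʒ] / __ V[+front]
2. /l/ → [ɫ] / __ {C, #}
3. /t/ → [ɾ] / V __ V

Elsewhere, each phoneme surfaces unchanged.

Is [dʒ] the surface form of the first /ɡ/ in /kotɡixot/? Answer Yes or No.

Rule 1 applies to /ɡ/ (between /t/ and /i/: before a front vowel) → [dʒ].
The actual realization is [dʒ], which matches [dʒ].

Yes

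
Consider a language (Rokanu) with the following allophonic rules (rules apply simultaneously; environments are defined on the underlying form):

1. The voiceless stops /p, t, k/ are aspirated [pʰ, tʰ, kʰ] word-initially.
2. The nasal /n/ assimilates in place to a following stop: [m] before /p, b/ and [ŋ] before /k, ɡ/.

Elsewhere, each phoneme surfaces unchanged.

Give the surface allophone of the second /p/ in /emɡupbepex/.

[p]

/p/ (between /e/ and /e/) fails the environment for rule 1, so it stays [p].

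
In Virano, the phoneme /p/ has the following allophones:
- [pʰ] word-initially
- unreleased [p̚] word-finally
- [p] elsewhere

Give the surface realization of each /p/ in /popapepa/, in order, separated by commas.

[pʰ], [p], [p], [p]

Occurrence 1 (position 1): word-initially → [pʰ].
Occurrence 2 (position 3): no conditioning environment matches → elsewhere allophone [p].
Occurrence 3 (position 5): no conditioning environment matches → elsewhere allophone [p].
Occurrence 4 (position 7): no conditioning environment matches → elsewhere allophone [p].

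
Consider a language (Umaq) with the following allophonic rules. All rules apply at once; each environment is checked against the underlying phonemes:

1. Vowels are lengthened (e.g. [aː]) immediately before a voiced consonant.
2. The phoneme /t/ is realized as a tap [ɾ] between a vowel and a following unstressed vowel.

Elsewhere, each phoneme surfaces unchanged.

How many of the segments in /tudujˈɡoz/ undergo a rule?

3

Segments that undergo a rule: /u/ → [uː] (rule 1); /u/ → [uː] (rule 1); /o/ → [oː] (rule 1).
All other segments surface unchanged.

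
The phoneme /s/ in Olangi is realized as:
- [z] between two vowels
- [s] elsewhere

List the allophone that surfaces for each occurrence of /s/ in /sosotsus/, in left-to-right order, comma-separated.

[s], [z], [s], [s]

Occurrence 1 (position 1): no conditioning environment matches → elsewhere allophone [s].
Occurrence 2 (position 3): between two vowels → [z].
Occurrence 3 (position 6): no conditioning environment matches → elsewhere allophone [s].
Occurrence 4 (position 8): no conditioning environment matches → elsewhere allophone [s].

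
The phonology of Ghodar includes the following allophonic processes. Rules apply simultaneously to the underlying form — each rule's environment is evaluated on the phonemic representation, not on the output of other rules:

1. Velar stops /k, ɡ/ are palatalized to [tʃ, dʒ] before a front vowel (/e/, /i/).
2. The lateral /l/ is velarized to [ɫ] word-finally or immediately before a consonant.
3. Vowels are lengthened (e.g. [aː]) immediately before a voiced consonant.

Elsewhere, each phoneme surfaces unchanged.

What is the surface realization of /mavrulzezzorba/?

[maːvruːɫzeːzzoːrba]

/m/ stays [m].
/a/ (between /m/ and /v/): before a voiced consonant, so rule 3 applies → [aː].
/v/ stays [v].
/r/ (between /v/ and /u/): no rule targets it → [r].
/u/ (between /r/ and /l/) occurs before a voiced consonant → [uː] by rule 3.
/l/ — between /u/ and /z/, word-finally or immediately before a consonant — surfaces as [ɫ] (rule 2).
/z/ stays [z].
/e/ (between /z/ and /z/): before a voiced consonant, so rule 3 applies → [eː].
/z/ (between /e/ and /z/) is unaffected → [z].
/z/ (between /z/ and /o/) is unaffected → [z].
/o/ (between /z/ and /r/) occurs before a voiced consonant → [oː] by rule 3.
/r/ stays [r].
/b/ stays [b].
/a/ (word-final): rule 3 targets it, but not before a voiced consonant → unchanged [a].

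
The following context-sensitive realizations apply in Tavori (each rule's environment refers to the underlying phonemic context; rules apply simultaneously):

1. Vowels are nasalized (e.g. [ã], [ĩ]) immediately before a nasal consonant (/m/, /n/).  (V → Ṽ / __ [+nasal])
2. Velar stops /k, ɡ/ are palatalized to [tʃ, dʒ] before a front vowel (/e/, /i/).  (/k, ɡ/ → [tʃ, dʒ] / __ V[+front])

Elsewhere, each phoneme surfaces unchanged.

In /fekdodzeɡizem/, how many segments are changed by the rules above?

Segments that undergo a rule: /ɡ/ → [dʒ] (rule 2); /e/ → [ẽ] (rule 1).
All other segments surface unchanged.

2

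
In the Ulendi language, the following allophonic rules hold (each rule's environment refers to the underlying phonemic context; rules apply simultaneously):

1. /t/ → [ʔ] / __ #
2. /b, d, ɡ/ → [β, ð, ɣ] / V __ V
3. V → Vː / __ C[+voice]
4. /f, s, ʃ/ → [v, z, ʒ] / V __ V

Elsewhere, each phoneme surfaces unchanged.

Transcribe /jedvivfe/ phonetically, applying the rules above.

[jeːdviːvfe]

/j/ (word-initial) is unaffected → [j].
/e/ (between /j/ and /d/): before a voiced consonant, so rule 3 applies → [eː].
/d/ — between /e/ and /v/; rule 2 does not apply here → [d].
/v/ (between /d/ and /i/) is unaffected → [v].
/i/ (between /v/ and /v/): before a voiced consonant, so rule 3 applies → [iː].
/v/ — not in any rule's target class → [v].
/f/ (between /v/ and /e/) fails the environment for rule 4, so it stays [f].
/e/ — word-final; rule 3 does not apply here → [e].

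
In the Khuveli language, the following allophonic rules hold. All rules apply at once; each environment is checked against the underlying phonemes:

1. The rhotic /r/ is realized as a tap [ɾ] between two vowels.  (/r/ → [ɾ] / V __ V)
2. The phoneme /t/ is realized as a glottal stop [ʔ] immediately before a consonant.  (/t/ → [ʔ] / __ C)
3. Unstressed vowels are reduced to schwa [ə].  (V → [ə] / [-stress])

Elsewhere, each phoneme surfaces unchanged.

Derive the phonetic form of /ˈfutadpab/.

[ˈfutədpəb]

/f/ (word-initial) is unaffected → [f].
/u/ (between /f/ and /t/) is in the target of rule 3 but the environment (in an unstressed syllable) is not met → [u].
/t/ (between /u/ and /a/) fails the environment for rule 2, so it stays [t].
/a/ (between /t/ and /d/) occurs in an unstressed syllable → [ə] by rule 3.
/d/ — not in any rule's target class → [d].
/p/ (between /d/ and /a/): no rule targets it → [p].
/a/ (between /p/ and /b/): in an unstressed syllable, so rule 3 applies → [ə].
/b/ — not in any rule's target class → [b].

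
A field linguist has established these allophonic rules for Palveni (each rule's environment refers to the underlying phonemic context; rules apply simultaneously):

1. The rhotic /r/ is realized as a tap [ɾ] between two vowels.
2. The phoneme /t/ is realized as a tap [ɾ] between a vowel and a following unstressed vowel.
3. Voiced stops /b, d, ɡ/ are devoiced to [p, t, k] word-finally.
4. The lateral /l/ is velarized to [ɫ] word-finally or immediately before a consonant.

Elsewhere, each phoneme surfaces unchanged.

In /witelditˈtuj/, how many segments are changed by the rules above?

2

Segments that undergo a rule: /t/ → [ɾ] (rule 2); /l/ → [ɫ] (rule 4).
All other segments surface unchanged.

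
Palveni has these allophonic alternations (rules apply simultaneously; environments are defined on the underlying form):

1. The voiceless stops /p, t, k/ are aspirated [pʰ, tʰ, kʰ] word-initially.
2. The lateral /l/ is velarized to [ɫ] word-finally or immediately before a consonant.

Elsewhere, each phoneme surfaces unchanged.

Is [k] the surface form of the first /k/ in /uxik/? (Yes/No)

/k/ — word-final; rule 1 does not apply here → [k].
The actual realization is [k], which matches [k].

Yes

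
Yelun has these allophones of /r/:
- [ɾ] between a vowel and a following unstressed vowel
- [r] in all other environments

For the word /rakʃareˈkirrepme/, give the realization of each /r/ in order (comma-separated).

Occurrence 1 (position 1): no conditioning environment matches → elsewhere allophone [r].
Occurrence 2 (position 6): between a vowel and a following unstressed vowel → [ɾ].
Occurrence 3 (position 10): no conditioning environment matches → elsewhere allophone [r].
Occurrence 4 (position 11): no conditioning environment matches → elsewhere allophone [r].

[r], [ɾ], [r], [r]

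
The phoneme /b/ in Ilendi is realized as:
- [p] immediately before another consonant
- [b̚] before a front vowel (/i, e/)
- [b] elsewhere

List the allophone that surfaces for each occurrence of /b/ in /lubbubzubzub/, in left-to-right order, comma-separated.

Occurrence 1 (position 3): immediately before another consonant → [p].
Occurrence 2 (position 4): no conditioning environment matches → elsewhere allophone [b].
Occurrence 3 (position 6): immediately before another consonant → [p].
Occurrence 4 (position 9): immediately before another consonant → [p].
Occurrence 5 (position 12): no conditioning environment matches → elsewhere allophone [b].

[p], [b], [p], [p], [b]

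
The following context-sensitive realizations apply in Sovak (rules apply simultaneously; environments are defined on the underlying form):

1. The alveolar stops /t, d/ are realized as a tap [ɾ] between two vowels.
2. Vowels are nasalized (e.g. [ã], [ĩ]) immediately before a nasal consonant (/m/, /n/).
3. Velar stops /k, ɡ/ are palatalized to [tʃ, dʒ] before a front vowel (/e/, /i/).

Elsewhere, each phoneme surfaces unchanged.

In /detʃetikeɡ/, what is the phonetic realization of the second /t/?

[ɾ]

/t/ (between /e/ and /i/): between two vowels, so rule 1 applies → [ɾ].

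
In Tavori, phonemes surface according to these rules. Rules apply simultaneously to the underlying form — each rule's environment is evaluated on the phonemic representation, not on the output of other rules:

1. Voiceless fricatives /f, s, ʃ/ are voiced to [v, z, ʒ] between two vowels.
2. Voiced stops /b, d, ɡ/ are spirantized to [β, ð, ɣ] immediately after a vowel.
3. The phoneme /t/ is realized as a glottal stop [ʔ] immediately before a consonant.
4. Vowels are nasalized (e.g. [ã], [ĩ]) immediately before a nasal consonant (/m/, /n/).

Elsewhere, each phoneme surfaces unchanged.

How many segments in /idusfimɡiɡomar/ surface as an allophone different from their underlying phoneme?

4

Segments that undergo a rule: /d/ → [ð] (rule 2); /i/ → [ĩ] (rule 4); /ɡ/ → [ɣ] (rule 2); /o/ → [õ] (rule 4).
All other segments surface unchanged.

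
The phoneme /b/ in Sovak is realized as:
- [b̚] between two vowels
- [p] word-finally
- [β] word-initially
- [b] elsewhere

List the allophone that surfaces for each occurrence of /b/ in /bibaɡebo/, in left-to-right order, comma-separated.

Occurrence 1 (position 1): word-initially → [β].
Occurrence 2 (position 3): between two vowels → [b̚].
Occurrence 3 (position 7): between two vowels → [b̚].

[β], [b̚], [b̚]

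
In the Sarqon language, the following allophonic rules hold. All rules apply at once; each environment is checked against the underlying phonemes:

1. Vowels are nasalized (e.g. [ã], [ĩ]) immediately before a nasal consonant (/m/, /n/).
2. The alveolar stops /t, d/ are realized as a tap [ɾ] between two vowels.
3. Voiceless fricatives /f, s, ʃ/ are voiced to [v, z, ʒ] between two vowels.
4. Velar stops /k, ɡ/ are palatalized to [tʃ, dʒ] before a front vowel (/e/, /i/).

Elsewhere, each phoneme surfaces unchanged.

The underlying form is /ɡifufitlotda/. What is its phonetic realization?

[dʒivuvitlotda]

/ɡ/ (word-initial) occurs before a front vowel → [dʒ] by rule 4.
/i/ (between /ɡ/ and /f/): rule 1 targets it, but not before a nasal consonant → unchanged [i].
/f/ — between /i/ and /u/, between two vowels — surfaces as [v] (rule 3).
/u/ (between /f/ and /f/) fails the environment for rule 1, so it stays [u].
/f/ meets the environment for rule 3 (between two vowels) → [v].
/i/ (between /f/ and /t/) fails the environment for rule 1, so it stays [i].
/t/ (between /i/ and /l/): rule 2 targets it, but not between two vowels → unchanged [t].
/l/ — not in any rule's target class → [l].
/o/ — between /l/ and /t/; rule 1 does not apply here → [o].
/t/ — between /o/ and /d/; rule 2 does not apply here → [t].
/d/ (between /t/ and /a/) fails the environment for rule 2, so it stays [d].
/a/ (word-final) fails the environment for rule 1, so it stays [a].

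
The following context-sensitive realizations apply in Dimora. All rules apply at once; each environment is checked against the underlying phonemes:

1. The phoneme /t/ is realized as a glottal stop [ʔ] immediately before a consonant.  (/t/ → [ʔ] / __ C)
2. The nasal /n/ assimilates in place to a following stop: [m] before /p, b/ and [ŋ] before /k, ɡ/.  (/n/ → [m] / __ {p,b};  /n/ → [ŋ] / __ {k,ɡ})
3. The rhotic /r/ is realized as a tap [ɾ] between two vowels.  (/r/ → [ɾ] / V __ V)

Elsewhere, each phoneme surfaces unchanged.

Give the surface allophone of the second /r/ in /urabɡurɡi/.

[r]

/r/ (between /u/ and /ɡ/) is in the target of rule 3 but the environment (between two vowels) is not met → [r].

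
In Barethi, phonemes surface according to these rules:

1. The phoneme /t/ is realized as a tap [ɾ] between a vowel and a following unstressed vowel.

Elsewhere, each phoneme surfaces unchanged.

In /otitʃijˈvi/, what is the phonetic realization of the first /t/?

Rule 1 applies to /t/ (between /o/ and /i/: between a vowel and a following unstressed vowel) → [ɾ].

[ɾ]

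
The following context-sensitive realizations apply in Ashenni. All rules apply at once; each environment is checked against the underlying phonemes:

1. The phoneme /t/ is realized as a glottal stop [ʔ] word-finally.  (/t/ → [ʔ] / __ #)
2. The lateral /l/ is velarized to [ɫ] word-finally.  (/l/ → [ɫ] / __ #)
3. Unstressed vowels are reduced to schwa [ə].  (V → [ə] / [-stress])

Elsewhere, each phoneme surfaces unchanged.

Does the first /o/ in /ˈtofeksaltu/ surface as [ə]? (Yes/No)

/o/ — between /t/ and /f/; rule 3 does not apply here → [o].
The actual realization is [o], not [ə].

No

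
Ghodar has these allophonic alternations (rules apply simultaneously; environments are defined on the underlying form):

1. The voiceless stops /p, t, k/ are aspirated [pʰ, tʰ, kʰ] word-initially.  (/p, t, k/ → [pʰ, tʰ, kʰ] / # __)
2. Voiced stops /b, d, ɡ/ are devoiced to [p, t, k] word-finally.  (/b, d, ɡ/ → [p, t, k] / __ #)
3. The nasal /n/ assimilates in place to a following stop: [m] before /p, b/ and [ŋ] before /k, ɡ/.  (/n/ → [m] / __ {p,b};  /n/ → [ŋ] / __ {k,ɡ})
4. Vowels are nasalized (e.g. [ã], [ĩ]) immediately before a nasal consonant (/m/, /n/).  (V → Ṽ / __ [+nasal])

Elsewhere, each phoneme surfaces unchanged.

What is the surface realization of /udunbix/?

/u/ — word-initial; rule 4 does not apply here → [u].
/d/ — between /u/ and /u/; rule 2 does not apply here → [d].
/u/ (between /d/ and /n/) occurs before a nasal consonant → [ũ] by rule 4.
Rule 3 applies to /n/ (between /u/ and /b/: before a labial or velar stop) → [m].
/b/ (between /n/ and /i/) is in the target of rule 2 but the environment (word-finally) is not met → [b].
/i/ — between /b/ and /x/; rule 4 does not apply here → [i].
/x/ stays [x].

[udũmbix]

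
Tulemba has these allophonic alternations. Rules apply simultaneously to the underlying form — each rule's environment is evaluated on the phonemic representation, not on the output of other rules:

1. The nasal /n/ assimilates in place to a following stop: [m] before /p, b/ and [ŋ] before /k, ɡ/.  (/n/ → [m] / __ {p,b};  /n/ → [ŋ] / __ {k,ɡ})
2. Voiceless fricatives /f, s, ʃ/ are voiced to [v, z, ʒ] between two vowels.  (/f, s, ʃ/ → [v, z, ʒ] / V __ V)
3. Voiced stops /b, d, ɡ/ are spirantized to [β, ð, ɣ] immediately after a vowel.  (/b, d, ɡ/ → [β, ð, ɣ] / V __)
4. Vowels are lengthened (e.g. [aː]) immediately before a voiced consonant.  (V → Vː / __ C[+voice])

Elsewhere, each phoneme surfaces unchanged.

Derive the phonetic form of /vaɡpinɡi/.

/v/ (word-initial): no rule targets it → [v].
/a/ meets the environment for rule 4 (before a voiced consonant) → [aː].
/ɡ/ meets the environment for rule 3 (immediately after a vowel) → [ɣ].
/p/ (between /ɡ/ and /i/): no rule targets it → [p].
/i/ (between /p/ and /n/) occurs before a voiced consonant → [iː] by rule 4.
/n/ (between /i/ and /ɡ/): before a labial or velar stop, so rule 1 applies → [ŋ].
/ɡ/ — between /n/ and /i/; rule 3 does not apply here → [ɡ].
/i/ (word-final) fails the environment for rule 4, so it stays [i].

[vaːɣpiːŋɡi]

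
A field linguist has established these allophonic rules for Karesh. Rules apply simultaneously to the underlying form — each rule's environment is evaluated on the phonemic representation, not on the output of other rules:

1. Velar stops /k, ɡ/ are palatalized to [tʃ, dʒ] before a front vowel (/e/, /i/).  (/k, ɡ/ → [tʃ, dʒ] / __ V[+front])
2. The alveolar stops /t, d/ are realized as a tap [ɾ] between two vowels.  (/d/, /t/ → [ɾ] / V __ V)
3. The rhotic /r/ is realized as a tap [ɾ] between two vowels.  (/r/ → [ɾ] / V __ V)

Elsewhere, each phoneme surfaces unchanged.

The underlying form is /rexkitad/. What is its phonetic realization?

[rextʃiɾad]

/r/ (word-initial) fails the environment for rule 3, so it stays [r].
/e/ (between /r/ and /x/): no rule targets it → [e].
/x/ stays [x].
/k/ — between /x/ and /i/, before a front vowel — surfaces as [tʃ] (rule 1).
/i/ stays [i].
Rule 2 applies to /t/ (between /i/ and /a/: between two vowels) → [ɾ].
/a/ stays [a].
/d/ (word-final): rule 2 targets it, but not between two vowels → unchanged [d].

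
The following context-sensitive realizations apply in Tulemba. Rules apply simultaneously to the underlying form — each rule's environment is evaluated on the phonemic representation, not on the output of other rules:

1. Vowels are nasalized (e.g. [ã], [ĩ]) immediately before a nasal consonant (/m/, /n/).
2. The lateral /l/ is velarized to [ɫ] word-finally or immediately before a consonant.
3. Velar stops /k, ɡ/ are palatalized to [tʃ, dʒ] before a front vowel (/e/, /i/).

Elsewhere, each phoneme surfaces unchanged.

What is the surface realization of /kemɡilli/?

/k/ meets the environment for rule 3 (before a front vowel) → [tʃ].
/e/ (between /k/ and /m/) occurs before a nasal consonant → [ẽ] by rule 1.
/m/ — not in any rule's target class → [m].
/ɡ/ — between /m/ and /i/, before a front vowel — surfaces as [dʒ] (rule 3).
/i/ (between /ɡ/ and /l/) is in the target of rule 1 but the environment (before a nasal consonant) is not met → [i].
Rule 2 applies to /l/ (between /i/ and /l/: word-finally or immediately before a consonant) → [ɫ].
/l/ (between /l/ and /i/) is in the target of rule 2 but the environment (word-finally or immediately before a consonant) is not met → [l].
/i/ (word-final) fails the environment for rule 1, so it stays [i].

[tʃẽmdʒiɫli]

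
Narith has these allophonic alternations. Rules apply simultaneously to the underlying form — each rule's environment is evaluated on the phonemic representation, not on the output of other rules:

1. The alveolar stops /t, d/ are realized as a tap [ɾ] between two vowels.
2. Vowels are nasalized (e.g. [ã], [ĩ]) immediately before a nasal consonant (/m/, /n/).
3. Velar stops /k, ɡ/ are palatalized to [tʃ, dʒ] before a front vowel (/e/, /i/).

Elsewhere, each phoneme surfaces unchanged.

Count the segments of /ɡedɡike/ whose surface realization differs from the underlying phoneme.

3

Segments that undergo a rule: /ɡ/ → [dʒ] (rule 3); /ɡ/ → [dʒ] (rule 3); /k/ → [tʃ] (rule 3).
All other segments surface unchanged.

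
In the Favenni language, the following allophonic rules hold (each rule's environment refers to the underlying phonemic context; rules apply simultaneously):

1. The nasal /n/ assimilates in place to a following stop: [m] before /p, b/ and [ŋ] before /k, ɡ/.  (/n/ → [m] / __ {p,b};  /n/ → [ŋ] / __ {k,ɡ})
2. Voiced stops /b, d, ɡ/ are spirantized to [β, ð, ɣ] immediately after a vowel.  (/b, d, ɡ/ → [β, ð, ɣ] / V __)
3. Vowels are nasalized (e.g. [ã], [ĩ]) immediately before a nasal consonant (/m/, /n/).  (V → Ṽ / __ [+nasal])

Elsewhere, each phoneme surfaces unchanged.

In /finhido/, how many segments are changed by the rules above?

Segments that undergo a rule: /i/ → [ĩ] (rule 3); /d/ → [ð] (rule 2).
All other segments surface unchanged.

2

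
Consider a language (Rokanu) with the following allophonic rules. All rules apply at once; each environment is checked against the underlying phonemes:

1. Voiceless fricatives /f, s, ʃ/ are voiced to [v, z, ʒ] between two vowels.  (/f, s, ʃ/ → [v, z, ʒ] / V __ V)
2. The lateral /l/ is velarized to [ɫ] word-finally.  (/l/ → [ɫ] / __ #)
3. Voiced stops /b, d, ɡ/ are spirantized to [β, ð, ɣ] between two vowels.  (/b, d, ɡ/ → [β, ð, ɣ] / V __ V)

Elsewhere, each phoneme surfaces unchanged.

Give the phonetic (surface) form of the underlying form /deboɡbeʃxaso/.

[deβoɡbeʃxazo]

/d/ (word-initial) is in the target of rule 3 but the environment (between two vowels) is not met → [d].
Rule 3 applies to /b/ (between /e/ and /o/: between two vowels) → [β].
/ɡ/ (between /o/ and /b/): rule 3 targets it, but not between two vowels → unchanged [ɡ].
/b/ (between /ɡ/ and /e/) is in the target of rule 3 but the environment (between two vowels) is not met → [b].
/ʃ/ — between /e/ and /x/; rule 1 does not apply here → [ʃ].
Rule 1 applies to /s/ (between /a/ and /o/: between two vowels) → [z].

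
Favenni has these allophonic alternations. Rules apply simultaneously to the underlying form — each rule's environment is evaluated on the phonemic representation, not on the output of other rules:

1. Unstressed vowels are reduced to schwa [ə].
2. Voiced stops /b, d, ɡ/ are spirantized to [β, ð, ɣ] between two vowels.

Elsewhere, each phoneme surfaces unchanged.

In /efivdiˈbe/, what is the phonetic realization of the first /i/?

/i/ (between /f/ and /v/) occurs in an unstressed syllable → [ə] by rule 1.

[ə]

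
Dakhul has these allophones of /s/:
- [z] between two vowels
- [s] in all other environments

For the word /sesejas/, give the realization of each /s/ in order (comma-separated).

Occurrence 1 (position 1): no conditioning environment matches → elsewhere allophone [s].
Occurrence 2 (position 3): between two vowels → [z].
Occurrence 3 (position 7): no conditioning environment matches → elsewhere allophone [s].

[s], [z], [s]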